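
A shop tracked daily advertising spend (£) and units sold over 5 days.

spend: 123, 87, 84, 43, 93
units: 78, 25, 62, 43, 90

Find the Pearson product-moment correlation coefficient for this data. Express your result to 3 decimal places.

n = 5, Σx = 430, Σy = 298, Σx² = 40252, Σy² = 20502, Σxy = 27196
nΣxy − ΣxΣy = 135980 − 128140 = 7840
nΣx² − (Σx)² = 201260 − 184900 = 16360; nΣy² − (Σy)² = 102510 − 88804 = 13706
r = 7840 / √(16360 × 13706) = 7840 / 14974.3167 ≈ 0.524

0.524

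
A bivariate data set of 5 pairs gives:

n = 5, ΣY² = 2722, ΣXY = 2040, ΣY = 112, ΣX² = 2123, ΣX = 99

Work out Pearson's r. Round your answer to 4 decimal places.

-0.9533

r = (nΣXY − ΣXΣY) / √[(nΣX² − (ΣX)²)(nΣY² − (ΣY)²)]
Numerator: 5×2040 − 99×112 = -888
Denominator: √[(10615 − 9801)(13610 − 12544)] = √[814 × 1066] = 931.5170
r = -888 / 931.5170 ≈ -0.9533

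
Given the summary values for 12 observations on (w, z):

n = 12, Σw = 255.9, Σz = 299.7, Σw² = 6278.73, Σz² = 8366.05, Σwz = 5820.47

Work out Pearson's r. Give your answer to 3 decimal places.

-0.671

r = (nΣwz − ΣwΣz) / √[(nΣw² − (Σw)²)(nΣz² − (Σz)²)]
Numerator: 12×5820.47 − 255.9×299.7 = -6847.59
Denominator: √[(75344.76 − 65484.81)(100392.6 − 89820.09)] = √[9859.95 × 10572.51] = 10210.0157
r = -6847.59 / 10210.0157 ≈ -0.671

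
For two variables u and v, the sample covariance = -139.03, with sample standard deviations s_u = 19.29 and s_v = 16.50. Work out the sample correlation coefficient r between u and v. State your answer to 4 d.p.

-0.4368

r = Cov(u,v) / (s_u · s_v) = -139.03 / (19.29 × 16.50)
  = -139.03 / 318.2850 ≈ -0.4368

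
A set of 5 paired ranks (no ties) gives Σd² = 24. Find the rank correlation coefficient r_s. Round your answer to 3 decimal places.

ρ = 1 − 6Σd² / [n(n²−1)] = 1 − 6×24 / (5×24)
  = 1 − 144/120 = 1 − 1.2000 ≈ -0.200

-0.200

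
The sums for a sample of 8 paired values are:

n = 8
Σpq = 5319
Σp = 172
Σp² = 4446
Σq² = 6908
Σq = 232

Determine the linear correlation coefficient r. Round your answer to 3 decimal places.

0.902

r = (nΣpq − ΣpΣq) / √[(nΣp² − (Σp)²)(nΣq² − (Σq)²)]
Numerator: 8×5319 − 172×232 = 2648
Denominator: √[(35568 − 29584)(55264 − 53824)] = √[5984 × 1440] = 2935.4659
r = 2648 / 2935.4659 ≈ 0.902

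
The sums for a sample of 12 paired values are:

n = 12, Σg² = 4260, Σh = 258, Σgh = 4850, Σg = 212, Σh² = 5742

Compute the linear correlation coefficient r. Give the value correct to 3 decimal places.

0.922

r = (nΣgh − ΣgΣh) / √[(nΣg² − (Σg)²)(nΣh² − (Σh)²)]
Numerator: 12×4850 − 212×258 = 3504
Denominator: √[(51120 − 44944)(68904 − 66564)] = √[6176 × 2340] = 3801.5576
r = 3504 / 3801.5576 ≈ 0.922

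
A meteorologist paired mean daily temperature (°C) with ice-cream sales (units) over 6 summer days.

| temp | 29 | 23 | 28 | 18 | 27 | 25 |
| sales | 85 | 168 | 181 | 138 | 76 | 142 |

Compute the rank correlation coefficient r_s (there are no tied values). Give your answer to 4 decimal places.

Rank temp: 6, 2, 5, 1, 4, 3
Rank sales: 2, 5, 6, 3, 1, 4
d = rank(temp) − rank(sales): 4, -3, -1, -2, 3, -1; Σd² = 40
ρ = 1 − 6Σd² / [n(n²−1)] = 1 − 6×40 / (6×35) = 1 − 240/210 ≈ -0.1429

-0.1429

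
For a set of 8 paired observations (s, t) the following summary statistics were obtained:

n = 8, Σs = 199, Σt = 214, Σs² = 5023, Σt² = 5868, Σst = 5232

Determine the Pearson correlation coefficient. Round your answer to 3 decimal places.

-0.892

r = (nΣst − ΣsΣt) / √[(nΣs² − (Σs)²)(nΣt² − (Σt)²)]
Numerator: 8×5232 − 199×214 = -730
Denominator: √[(40184 − 39601)(46944 − 45796)] = √[583 × 1148] = 818.0978
r = -730 / 818.0978 ≈ -0.892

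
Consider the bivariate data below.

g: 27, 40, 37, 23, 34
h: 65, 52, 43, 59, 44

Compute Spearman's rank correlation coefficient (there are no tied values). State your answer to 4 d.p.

Rank g: 2, 5, 4, 1, 3
Rank h: 5, 3, 1, 4, 2
d = rank(g) − rank(h): -3, 2, 3, -3, 1; Σd² = 32
ρ = 1 − 6Σd² / [n(n²−1)] = 1 − 6×32 / (5×24) = 1 − 192/120 ≈ -0.6000

-0.6000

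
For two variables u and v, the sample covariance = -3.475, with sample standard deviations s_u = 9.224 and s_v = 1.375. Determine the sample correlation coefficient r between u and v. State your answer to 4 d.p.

-0.2740

r = Cov(u,v) / (s_u · s_v) = -3.475 / (9.224 × 1.375)
  = -3.475 / 12.6830 ≈ -0.2740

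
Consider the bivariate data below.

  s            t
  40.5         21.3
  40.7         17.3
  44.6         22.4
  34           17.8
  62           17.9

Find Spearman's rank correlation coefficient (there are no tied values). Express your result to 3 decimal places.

Rank s: 2, 3, 4, 1, 5
Rank t: 4, 1, 5, 2, 3
d = rank(s) − rank(t): -2, 2, -1, -1, 2; Σd² = 14
ρ = 1 − 6Σd² / [n(n²−1)] = 1 − 6×14 / (5×24) = 1 − 84/120 ≈ 0.300

0.300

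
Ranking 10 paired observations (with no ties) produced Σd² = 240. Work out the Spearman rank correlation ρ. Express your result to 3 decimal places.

-0.455

ρ = 1 − 6Σd² / [n(n²−1)] = 1 − 6×240 / (10×99)
  = 1 − 1440/990 = 1 − 1.4545 ≈ -0.455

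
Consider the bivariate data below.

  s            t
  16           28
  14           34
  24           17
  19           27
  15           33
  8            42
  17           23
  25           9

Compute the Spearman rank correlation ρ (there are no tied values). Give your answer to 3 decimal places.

-0.976

Rank s: 4, 2, 7, 6, 3, 1, 5, 8
Rank t: 5, 7, 2, 4, 6, 8, 3, 1
d = rank(s) − rank(t): -1, -5, 5, 2, -3, -7, 2, 7; Σd² = 166
ρ = 1 − 6Σd² / [n(n²−1)] = 1 − 6×166 / (8×63) = 1 − 996/504 ≈ -0.976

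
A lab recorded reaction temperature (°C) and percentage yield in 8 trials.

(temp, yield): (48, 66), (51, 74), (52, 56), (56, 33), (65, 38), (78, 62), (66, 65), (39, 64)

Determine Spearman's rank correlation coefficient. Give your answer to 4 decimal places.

Rank temp: 2, 3, 4, 5, 6, 8, 7, 1
Rank yield: 7, 8, 3, 1, 2, 4, 6, 5
d = rank(temp) − rank(yield): -5, -5, 1, 4, 4, 4, 1, -4; Σd² = 116
ρ = 1 − 6Σd² / [n(n²−1)] = 1 − 6×116 / (8×63) = 1 − 696/504 ≈ -0.3810

-0.3810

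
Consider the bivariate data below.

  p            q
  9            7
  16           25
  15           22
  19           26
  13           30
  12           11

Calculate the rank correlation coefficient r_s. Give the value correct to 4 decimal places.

Rank p: 1, 5, 4, 6, 3, 2
Rank q: 1, 4, 3, 5, 6, 2
d = rank(p) − rank(q): 0, 1, 1, 1, -3, 0; Σd² = 12
ρ = 1 − 6Σd² / [n(n²−1)] = 1 − 6×12 / (6×35) = 1 − 72/210 ≈ 0.6571

0.6571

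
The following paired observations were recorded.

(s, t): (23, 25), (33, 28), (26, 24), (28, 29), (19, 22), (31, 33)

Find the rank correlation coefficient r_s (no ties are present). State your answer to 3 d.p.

0.771

Rank s: 2, 6, 3, 4, 1, 5
Rank t: 3, 4, 2, 5, 1, 6
d = rank(s) − rank(t): -1, 2, 1, -1, 0, -1; Σd² = 8
ρ = 1 − 6Σd² / [n(n²−1)] = 1 − 6×8 / (6×35) = 1 − 48/210 ≈ 0.771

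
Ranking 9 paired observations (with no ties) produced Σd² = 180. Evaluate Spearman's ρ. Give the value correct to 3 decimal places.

ρ = 1 − 6Σd² / [n(n²−1)] = 1 − 6×180 / (9×80)
  = 1 − 1080/720 = 1 − 1.5000 ≈ -0.500

-0.500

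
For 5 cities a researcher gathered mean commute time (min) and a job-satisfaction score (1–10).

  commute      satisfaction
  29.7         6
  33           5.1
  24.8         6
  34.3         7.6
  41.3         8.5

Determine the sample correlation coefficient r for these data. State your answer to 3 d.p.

n = 5, Σx = 163.1, Σy = 33.2, Σx² = 5468.31, Σy² = 228.02, Σxy = 1107.03
nΣxy − ΣxΣy = 5535.15 − 5414.92 = 120.23
nΣx² − (Σx)² = 27341.55 − 26601.61 = 739.94; nΣy² − (Σy)² = 1140.1 − 1102.24 = 37.86
r = 120.23 / √(739.94 × 37.86) = 120.23 / 167.3742 ≈ 0.718

0.718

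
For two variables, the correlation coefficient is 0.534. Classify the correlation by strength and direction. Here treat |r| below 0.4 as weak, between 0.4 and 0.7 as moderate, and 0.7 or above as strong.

moderate positive

r = 0.534 > 0 so the relationship is positive.
|r| = 0.534, which falls in the moderate range.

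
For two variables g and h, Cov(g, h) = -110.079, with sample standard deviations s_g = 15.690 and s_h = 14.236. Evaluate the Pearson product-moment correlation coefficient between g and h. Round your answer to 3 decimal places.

r = Cov(g,h) / (s_g · s_h) = -110.079 / (15.690 × 14.236)
  = -110.079 / 223.3628 ≈ -0.493

-0.493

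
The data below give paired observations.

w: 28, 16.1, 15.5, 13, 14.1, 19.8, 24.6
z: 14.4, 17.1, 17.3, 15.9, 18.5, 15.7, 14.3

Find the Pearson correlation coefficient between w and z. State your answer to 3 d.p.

-0.817

n = 7, Σw = 131.1, Σz = 113.2, Σw² = 2648.47, Σz² = 1845.1, Σwz = 2076.85
nΣwz − ΣwΣz = 14537.95 − 14840.52 = -302.57
nΣw² − (Σw)² = 18539.29 − 17187.21 = 1352.08; nΣz² − (Σz)² = 12915.7 − 12814.24 = 101.46
r = -302.57 / √(1352.08 × 101.46) = -302.57 / 370.3809 ≈ -0.817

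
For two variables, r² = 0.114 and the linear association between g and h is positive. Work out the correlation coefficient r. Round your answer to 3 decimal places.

|r| = √0.114 = 0.338
The association is positive, so r = 0.338.

0.338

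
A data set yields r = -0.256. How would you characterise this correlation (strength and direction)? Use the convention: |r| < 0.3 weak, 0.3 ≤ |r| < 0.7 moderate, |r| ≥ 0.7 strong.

weak negative

r = -0.256 < 0 so the relationship is negative.
|r| = 0.256, which falls in the weak range.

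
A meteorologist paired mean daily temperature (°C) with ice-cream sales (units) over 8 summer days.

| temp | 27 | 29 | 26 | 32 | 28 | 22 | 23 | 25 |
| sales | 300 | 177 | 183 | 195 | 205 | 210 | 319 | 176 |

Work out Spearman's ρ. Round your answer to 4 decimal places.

-0.3333

Rank temp: 5, 7, 4, 8, 6, 1, 2, 3
Rank sales: 7, 2, 3, 4, 5, 6, 8, 1
d = rank(temp) − rank(sales): -2, 5, 1, 4, 1, -5, -6, 2; Σd² = 112
ρ = 1 − 6Σd² / [n(n²−1)] = 1 − 6×112 / (8×63) = 1 − 672/504 ≈ -0.3333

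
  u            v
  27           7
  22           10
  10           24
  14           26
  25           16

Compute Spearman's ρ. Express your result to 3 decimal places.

-0.800

Rank u: 5, 3, 1, 2, 4
Rank v: 1, 2, 4, 5, 3
d = rank(u) − rank(v): 4, 1, -3, -3, 1; Σd² = 36
ρ = 1 − 6Σd² / [n(n²−1)] = 1 − 6×36 / (5×24) = 1 − 216/120 ≈ -0.800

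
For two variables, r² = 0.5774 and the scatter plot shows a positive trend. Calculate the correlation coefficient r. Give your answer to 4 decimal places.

|r| = √0.5774 = 0.7599
The association is positive, so r = 0.7599.

0.7599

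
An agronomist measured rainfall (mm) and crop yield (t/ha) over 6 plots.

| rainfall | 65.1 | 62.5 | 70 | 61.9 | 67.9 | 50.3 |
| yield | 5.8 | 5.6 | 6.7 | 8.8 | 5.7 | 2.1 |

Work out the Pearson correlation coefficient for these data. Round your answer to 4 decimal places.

n = 6, Σx = 377.7, Σy = 34.7, Σx² = 24016.37, Σy² = 224.23, Σxy = 2233.96
nΣxy − ΣxΣy = 13403.76 − 13106.19 = 297.57
nΣx² − (Σx)² = 144098.22 − 142657.29 = 1440.93; nΣy² − (Σy)² = 1345.38 − 1204.09 = 141.29
r = 297.57 / √(1440.93 × 141.29) = 297.57 / 451.2084 ≈ 0.6595

0.6595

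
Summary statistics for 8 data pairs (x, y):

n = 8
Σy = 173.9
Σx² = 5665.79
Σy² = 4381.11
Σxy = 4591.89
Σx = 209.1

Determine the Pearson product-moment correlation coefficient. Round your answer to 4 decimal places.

0.1342

r = (nΣxy − ΣxΣy) / √[(nΣx² − (Σx)²)(nΣy² − (Σy)²)]
Numerator: 8×4591.89 − 209.1×173.9 = 372.63
Denominator: √[(45326.32 − 43722.81)(35048.88 − 30241.21)] = √[1603.51 × 4807.67] = 2776.5351
r = 372.63 / 2776.5351 ≈ 0.1342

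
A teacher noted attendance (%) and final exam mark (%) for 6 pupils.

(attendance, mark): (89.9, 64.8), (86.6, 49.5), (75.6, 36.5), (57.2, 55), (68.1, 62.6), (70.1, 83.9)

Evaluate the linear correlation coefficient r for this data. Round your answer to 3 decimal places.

-0.116

n = 6, Σx = 447.5, Σy = 352.3, Σx² = 34120.39, Σy² = 21964.51, Σxy = 26162.07
nΣxy − ΣxΣy = 156972.42 − 157654.25 = -681.83
nΣx² − (Σx)² = 204722.34 − 200256.25 = 4466.09; nΣy² − (Σy)² = 131787.06 − 124115.29 = 7671.77
r = -681.83 / √(4466.09 × 7671.77) = -681.83 / 5853.4447 ≈ -0.116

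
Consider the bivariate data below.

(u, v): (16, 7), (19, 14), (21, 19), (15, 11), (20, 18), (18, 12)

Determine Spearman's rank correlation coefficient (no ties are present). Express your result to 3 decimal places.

0.943

Rank u: 2, 4, 6, 1, 5, 3
Rank v: 1, 4, 6, 2, 5, 3
d = rank(u) − rank(v): 1, 0, 0, -1, 0, 0; Σd² = 2
ρ = 1 − 6Σd² / [n(n²−1)] = 1 − 6×2 / (6×35) = 1 − 12/210 ≈ 0.943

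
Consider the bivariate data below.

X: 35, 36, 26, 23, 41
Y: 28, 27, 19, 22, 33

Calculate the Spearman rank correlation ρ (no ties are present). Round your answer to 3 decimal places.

0.800

Rank X: 3, 4, 2, 1, 5
Rank Y: 4, 3, 1, 2, 5
d = rank(X) − rank(Y): -1, 1, 1, -1, 0; Σd² = 4
ρ = 1 − 6Σd² / [n(n²−1)] = 1 − 6×4 / (5×24) = 1 − 24/120 ≈ 0.800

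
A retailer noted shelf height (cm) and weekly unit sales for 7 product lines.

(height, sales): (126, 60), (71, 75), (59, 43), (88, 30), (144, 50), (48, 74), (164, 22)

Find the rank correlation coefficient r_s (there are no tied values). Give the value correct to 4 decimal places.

-0.5357

Rank height: 5, 3, 2, 4, 6, 1, 7
Rank sales: 5, 7, 3, 2, 4, 6, 1
d = rank(height) − rank(sales): 0, -4, -1, 2, 2, -5, 6; Σd² = 86
ρ = 1 − 6Σd² / [n(n²−1)] = 1 − 6×86 / (7×48) = 1 − 516/336 ≈ -0.5357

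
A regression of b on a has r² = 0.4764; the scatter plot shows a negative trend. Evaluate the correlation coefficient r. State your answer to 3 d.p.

-0.690

|r| = √0.4764 = 0.690
The association is negative, so r = −0.690.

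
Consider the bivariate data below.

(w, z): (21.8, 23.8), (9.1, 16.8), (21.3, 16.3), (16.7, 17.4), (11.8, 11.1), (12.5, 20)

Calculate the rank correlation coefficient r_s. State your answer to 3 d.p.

Rank w: 6, 1, 5, 4, 2, 3
Rank z: 6, 3, 2, 4, 1, 5
d = rank(w) − rank(z): 0, -2, 3, 0, 1, -2; Σd² = 18
ρ = 1 − 6Σd² / [n(n²−1)] = 1 − 6×18 / (6×35) = 1 − 108/210 ≈ 0.486

0.486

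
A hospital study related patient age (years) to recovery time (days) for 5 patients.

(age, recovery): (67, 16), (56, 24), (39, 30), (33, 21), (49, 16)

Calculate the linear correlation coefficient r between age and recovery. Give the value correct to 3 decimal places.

n = 5, Σx = 244, Σy = 107, Σx² = 12636, Σy² = 2429, Σxy = 5063
nΣxy − ΣxΣy = 25315 − 26108 = -793
nΣx² − (Σx)² = 63180 − 59536 = 3644; nΣy² − (Σy)² = 12145 − 11449 = 696
r = -793 / √(3644 × 696) = -793 / 1592.5527 ≈ -0.498

-0.498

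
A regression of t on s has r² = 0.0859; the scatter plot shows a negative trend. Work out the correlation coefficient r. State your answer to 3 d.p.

|r| = √0.0859 = 0.293
The association is negative, so r = −0.293.

-0.293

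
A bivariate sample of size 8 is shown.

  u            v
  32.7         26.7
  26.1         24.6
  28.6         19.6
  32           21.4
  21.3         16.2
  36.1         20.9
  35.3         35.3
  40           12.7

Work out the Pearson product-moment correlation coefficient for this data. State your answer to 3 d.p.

n = 8, Σu = 252.1, Σv = 177.4, Σu² = 8195.45, Σv² = 4266.8, Σuv = 5614.15
nΣuv − ΣuΣv = 44913.2 − 44722.54 = 190.66
nΣu² − (Σu)² = 65563.6 − 63554.41 = 2009.19; nΣv² − (Σv)² = 34134.4 − 31470.76 = 2663.64
r = 190.66 / √(2009.19 × 2663.64) = 190.66 / 2313.3869 ≈ 0.082

0.082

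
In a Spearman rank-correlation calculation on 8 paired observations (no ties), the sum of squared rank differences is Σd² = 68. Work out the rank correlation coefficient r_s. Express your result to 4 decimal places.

ρ = 1 − 6Σd² / [n(n²−1)] = 1 − 6×68 / (8×63)
  = 1 − 408/504 = 1 − 0.80952 ≈ 0.1905

0.1905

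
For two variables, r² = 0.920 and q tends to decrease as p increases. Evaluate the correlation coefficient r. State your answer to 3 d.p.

-0.959

|r| = √0.920 = 0.959
The association is negative, so r = −0.959.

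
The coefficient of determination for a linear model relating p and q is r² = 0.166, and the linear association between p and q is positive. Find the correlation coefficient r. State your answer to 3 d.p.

|r| = √0.166 = 0.407
The association is positive, so r = 0.407.

0.407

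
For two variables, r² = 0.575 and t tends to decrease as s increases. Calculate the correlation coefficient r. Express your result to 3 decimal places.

-0.758

|r| = √0.575 = 0.758
The association is negative, so r = −0.758.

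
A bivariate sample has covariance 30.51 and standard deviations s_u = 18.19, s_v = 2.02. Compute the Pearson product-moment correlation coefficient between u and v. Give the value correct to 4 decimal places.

r = Cov(u,v) / (s_u · s_v) = 30.51 / (18.19 × 2.02)
  = 30.51 / 36.7438 ≈ 0.8303

0.8303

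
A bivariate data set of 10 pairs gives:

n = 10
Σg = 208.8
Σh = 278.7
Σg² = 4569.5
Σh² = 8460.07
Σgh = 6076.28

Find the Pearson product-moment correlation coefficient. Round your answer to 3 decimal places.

r = (nΣgh − ΣgΣh) / √[(nΣg² − (Σg)²)(nΣh² − (Σh)²)]
Numerator: 10×6076.28 − 208.8×278.7 = 2570.24
Denominator: √[(45695 − 43597.44)(84600.7 − 77673.69)] = √[2097.56 × 6927.01] = 3811.8000
r = 2570.24 / 3811.8000 ≈ 0.674

0.674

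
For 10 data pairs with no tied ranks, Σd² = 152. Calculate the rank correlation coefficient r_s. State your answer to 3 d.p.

ρ = 1 − 6Σd² / [n(n²−1)] = 1 − 6×152 / (10×99)
  = 1 − 912/990 = 1 − 0.9212 ≈ 0.079

0.079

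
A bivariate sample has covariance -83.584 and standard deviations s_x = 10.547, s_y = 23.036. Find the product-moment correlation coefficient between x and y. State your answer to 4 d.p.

-0.3440

r = Cov(x,y) / (s_x · s_y) = -83.584 / (10.547 × 23.036)
  = -83.584 / 242.9607 ≈ -0.3440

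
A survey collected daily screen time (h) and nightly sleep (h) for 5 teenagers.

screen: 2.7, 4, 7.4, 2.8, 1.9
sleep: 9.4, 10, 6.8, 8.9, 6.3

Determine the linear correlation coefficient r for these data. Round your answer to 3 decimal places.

n = 5, Σx = 18.8, Σy = 41.4, Σx² = 89.5, Σy² = 353.5, Σxy = 152.59
nΣxy − ΣxΣy = 762.95 − 778.32 = -15.37
nΣx² − (Σx)² = 447.5 − 353.44 = 94.06; nΣy² − (Σy)² = 1767.5 − 1713.96 = 53.54
r = -15.37 / √(94.06 × 53.54) = -15.37 / 70.9646 ≈ -0.217

-0.217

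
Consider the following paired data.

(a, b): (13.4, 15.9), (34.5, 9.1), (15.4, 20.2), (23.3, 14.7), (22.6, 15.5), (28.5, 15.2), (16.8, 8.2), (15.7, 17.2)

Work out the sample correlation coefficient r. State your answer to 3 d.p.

n = 8, Σa = 170.2, Σb = 116, Σa² = 4001.6, Σb² = 1794.12, Σab = 2371.9
nΣab − ΣaΣb = 18975.2 − 19743.2 = -768
nΣa² − (Σa)² = 32012.8 − 28968.04 = 3044.76; nΣb² − (Σb)² = 14352.96 − 13456 = 896.96
r = -768 / √(3044.76 × 896.96) = -768 / 1652.5822 ≈ -0.465

-0.465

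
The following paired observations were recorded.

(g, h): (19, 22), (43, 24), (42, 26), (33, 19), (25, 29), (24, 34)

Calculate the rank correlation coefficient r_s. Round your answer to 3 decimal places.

Rank g: 1, 6, 5, 4, 3, 2
Rank h: 2, 3, 4, 1, 5, 6
d = rank(g) − rank(h): -1, 3, 1, 3, -2, -4; Σd² = 40
ρ = 1 − 6Σd² / [n(n²−1)] = 1 − 6×40 / (6×35) = 1 − 240/210 ≈ -0.143

-0.143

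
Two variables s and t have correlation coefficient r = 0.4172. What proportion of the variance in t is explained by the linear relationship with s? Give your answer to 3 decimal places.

r² = (0.4172)² = 0.174

0.174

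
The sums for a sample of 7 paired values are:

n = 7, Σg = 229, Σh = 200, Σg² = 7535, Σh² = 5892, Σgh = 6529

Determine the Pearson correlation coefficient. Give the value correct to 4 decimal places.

r = (nΣgh − ΣgΣh) / √[(nΣg² − (Σg)²)(nΣh² − (Σh)²)]
Numerator: 7×6529 − 229×200 = -97
Denominator: √[(52745 − 52441)(41244 − 40000)] = √[304 × 1244] = 614.9602
r = -97 / 614.9602 ≈ -0.1577

-0.1577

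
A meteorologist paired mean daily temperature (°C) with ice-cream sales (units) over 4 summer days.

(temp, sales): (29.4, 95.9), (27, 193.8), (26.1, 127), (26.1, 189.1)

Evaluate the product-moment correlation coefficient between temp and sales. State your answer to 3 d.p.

n = 4, Σx = 108.6, Σy = 605.8, Σx² = 2955.78, Σy² = 98643.06, Σxy = 16302.27
nΣxy − ΣxΣy = 65209.08 − 65789.88 = -580.8
nΣx² − (Σx)² = 11823.12 − 11793.96 = 29.16; nΣy² − (Σy)² = 394572.24 − 366993.64 = 27578.6
r = -580.8 / √(29.16 × 27578.6) = -580.8 / 896.7675 ≈ -0.648

-0.648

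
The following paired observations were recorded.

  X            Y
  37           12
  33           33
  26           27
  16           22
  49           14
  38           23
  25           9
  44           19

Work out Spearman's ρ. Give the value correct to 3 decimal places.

-0.095

Rank X: 5, 4, 3, 1, 8, 6, 2, 7
Rank Y: 2, 8, 7, 5, 3, 6, 1, 4
d = rank(X) − rank(Y): 3, -4, -4, -4, 5, 0, 1, 3; Σd² = 92
ρ = 1 − 6Σd² / [n(n²−1)] = 1 − 6×92 / (8×63) = 1 − 552/504 ≈ -0.095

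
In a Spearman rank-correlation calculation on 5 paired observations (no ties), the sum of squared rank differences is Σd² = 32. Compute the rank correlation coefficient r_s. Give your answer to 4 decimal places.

-0.6000

ρ = 1 − 6Σd² / [n(n²−1)] = 1 − 6×32 / (5×24)
  = 1 − 192/120 = 1 − 1.60000 ≈ -0.6000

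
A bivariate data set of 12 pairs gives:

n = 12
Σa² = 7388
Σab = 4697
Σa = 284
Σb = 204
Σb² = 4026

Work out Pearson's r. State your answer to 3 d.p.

-0.215

r = (nΣab − ΣaΣb) / √[(nΣa² − (Σa)²)(nΣb² − (Σb)²)]
Numerator: 12×4697 − 284×204 = -1572
Denominator: √[(88656 − 80656)(48312 − 41616)] = √[8000 × 6696] = 7319.0163
r = -1572 / 7319.0163 ≈ -0.215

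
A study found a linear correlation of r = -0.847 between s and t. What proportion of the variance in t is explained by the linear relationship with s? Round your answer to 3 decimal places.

r² = (-0.847)² = 0.717

0.717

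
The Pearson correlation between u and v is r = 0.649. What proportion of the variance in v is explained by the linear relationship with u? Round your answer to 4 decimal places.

r² = (0.649)² = 0.4212

0.4212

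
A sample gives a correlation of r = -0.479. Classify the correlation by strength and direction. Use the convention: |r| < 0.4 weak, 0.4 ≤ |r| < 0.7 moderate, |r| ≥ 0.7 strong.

r = -0.479 < 0 so the relationship is negative.
|r| = 0.479, which falls in the moderate range.

moderate negative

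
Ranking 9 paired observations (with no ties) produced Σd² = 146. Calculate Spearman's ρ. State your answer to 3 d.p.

ρ = 1 − 6Σd² / [n(n²−1)] = 1 − 6×146 / (9×80)
  = 1 − 876/720 = 1 − 1.2167 ≈ -0.217

-0.217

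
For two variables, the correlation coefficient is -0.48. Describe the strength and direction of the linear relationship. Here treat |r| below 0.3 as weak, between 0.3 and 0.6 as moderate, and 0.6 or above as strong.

moderate negative

r = -0.48 < 0 so the relationship is negative.
|r| = 0.48, which falls in the moderate range.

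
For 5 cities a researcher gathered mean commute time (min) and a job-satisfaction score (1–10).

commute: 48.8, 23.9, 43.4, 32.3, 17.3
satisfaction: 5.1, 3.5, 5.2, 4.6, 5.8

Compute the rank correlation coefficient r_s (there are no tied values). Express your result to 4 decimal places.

Rank commute: 5, 2, 4, 3, 1
Rank satisfaction: 3, 1, 4, 2, 5
d = rank(commute) − rank(satisfaction): 2, 1, 0, 1, -4; Σd² = 22
ρ = 1 − 6Σd² / [n(n²−1)] = 1 − 6×22 / (5×24) = 1 − 132/120 ≈ -0.1000

-0.1000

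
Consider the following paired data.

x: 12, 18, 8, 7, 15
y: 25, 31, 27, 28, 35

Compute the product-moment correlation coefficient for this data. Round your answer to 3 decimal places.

n = 5, Σx = 60, Σy = 146, Σx² = 806, Σy² = 4324, Σxy = 1795
nΣxy − ΣxΣy = 8975 − 8760 = 215
nΣx² − (Σx)² = 4030 − 3600 = 430; nΣy² − (Σy)² = 21620 − 21316 = 304
r = 215 / √(430 × 304) = 215 / 361.5522 ≈ 0.595

0.595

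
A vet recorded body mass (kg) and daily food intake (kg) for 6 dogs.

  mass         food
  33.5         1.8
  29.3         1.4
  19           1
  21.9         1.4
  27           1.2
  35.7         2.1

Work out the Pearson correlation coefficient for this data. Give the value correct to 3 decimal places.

0.884

n = 6, Σx = 166.4, Σy = 8.9, Σx² = 4824.84, Σy² = 14.01, Σxy = 258.35
nΣxy − ΣxΣy = 1550.1 − 1480.96 = 69.14
nΣx² − (Σx)² = 28949.04 − 27688.96 = 1260.08; nΣy² − (Σy)² = 84.06 − 79.21 = 4.85
r = 69.14 / √(1260.08 × 4.85) = 69.14 / 78.1754 ≈ 0.884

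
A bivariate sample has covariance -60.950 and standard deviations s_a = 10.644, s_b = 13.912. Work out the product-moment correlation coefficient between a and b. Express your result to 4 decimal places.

-0.4116

r = Cov(a,b) / (s_a · s_b) = -60.950 / (10.644 × 13.912)
  = -60.950 / 148.0793 ≈ -0.4116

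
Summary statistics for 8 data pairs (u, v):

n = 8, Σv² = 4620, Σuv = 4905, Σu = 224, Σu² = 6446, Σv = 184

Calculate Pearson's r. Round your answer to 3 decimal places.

-0.951

r = (nΣuv − ΣuΣv) / √[(nΣu² − (Σu)²)(nΣv² − (Σv)²)]
Numerator: 8×4905 − 224×184 = -1976
Denominator: √[(51568 − 50176)(36960 − 33856)] = √[1392 × 3104] = 2078.6457
r = -1976 / 2078.6457 ≈ -0.951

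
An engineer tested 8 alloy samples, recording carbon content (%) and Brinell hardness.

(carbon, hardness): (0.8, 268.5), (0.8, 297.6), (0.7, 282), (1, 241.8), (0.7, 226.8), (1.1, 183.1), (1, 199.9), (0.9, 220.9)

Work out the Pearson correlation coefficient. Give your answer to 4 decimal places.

n = 8, Σx = 7, Σy = 1920.6, Σx² = 6.28, Σy² = 472369.92, Σxy = 1650.96
nΣxy − ΣxΣy = 13207.68 − 13444.2 = -236.52
nΣx² − (Σx)² = 50.24 − 49 = 1.24; nΣy² − (Σy)² = 3778959.36 − 3688704.36 = 90255
r = -236.52 / √(1.24 × 90255) = -236.52 / 334.5388 ≈ -0.7070

-0.7070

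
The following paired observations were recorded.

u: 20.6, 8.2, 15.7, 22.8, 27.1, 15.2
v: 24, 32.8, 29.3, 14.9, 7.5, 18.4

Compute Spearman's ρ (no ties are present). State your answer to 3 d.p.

-0.829

Rank u: 4, 1, 3, 5, 6, 2
Rank v: 4, 6, 5, 2, 1, 3
d = rank(u) − rank(v): 0, -5, -2, 3, 5, -1; Σd² = 64
ρ = 1 − 6Σd² / [n(n²−1)] = 1 − 6×64 / (6×35) = 1 − 384/210 ≈ -0.829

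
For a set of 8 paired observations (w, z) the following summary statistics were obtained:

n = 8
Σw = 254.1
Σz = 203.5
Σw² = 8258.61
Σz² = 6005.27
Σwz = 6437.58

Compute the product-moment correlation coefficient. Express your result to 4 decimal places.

-0.0661

r = (nΣwz − ΣwΣz) / √[(nΣw² − (Σw)²)(nΣz² − (Σz)²)]
Numerator: 8×6437.58 − 254.1×203.5 = -208.71
Denominator: √[(66068.88 − 64566.81)(48042.16 − 41412.25)] = √[1502.07 × 6629.91] = 3155.7232
r = -208.71 / 3155.7232 ≈ -0.0661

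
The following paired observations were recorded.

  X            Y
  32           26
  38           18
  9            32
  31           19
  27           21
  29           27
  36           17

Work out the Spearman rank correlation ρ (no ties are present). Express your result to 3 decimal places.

Rank X: 5, 7, 1, 4, 2, 3, 6
Rank Y: 5, 2, 7, 3, 4, 6, 1
d = rank(X) − rank(Y): 0, 5, -6, 1, -2, -3, 5; Σd² = 100
ρ = 1 − 6Σd² / [n(n²−1)] = 1 − 6×100 / (7×48) = 1 − 600/336 ≈ -0.786

-0.786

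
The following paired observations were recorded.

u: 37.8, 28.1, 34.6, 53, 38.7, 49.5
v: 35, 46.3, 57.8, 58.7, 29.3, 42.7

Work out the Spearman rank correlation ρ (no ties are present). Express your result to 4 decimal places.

0.0857

Rank u: 3, 1, 2, 6, 4, 5
Rank v: 2, 4, 5, 6, 1, 3
d = rank(u) − rank(v): 1, -3, -3, 0, 3, 2; Σd² = 32
ρ = 1 − 6Σd² / [n(n²−1)] = 1 − 6×32 / (6×35) = 1 − 192/210 ≈ 0.0857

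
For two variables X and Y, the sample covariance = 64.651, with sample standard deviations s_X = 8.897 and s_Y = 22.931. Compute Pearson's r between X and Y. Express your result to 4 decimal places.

r = Cov(X,Y) / (s_X · s_Y) = 64.651 / (8.897 × 22.931)
  = 64.651 / 204.0171 ≈ 0.3169

0.3169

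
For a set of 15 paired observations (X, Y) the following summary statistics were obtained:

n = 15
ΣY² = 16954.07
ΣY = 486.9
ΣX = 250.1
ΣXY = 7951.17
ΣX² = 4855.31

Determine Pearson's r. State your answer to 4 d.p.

-0.1883

r = (nΣXY − ΣXΣY) / √[(nΣX² − (ΣX)²)(nΣY² − (ΣY)²)]
Numerator: 15×7951.17 − 250.1×486.9 = -2506.14
Denominator: √[(72829.65 − 62550.01)(254311.05 − 237071.61)] = √[10279.64 × 17239.44] = 13312.2213
r = -2506.14 / 13312.2213 ≈ -0.1883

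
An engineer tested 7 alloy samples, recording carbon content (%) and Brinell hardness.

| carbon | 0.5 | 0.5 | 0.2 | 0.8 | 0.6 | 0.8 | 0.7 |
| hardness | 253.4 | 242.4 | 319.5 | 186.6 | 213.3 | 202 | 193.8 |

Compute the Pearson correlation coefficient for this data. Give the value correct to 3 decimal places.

-0.970

n = 7, Σx = 4.1, Σy = 1611, Σx² = 2.67, Σy² = 383728.46, Σxy = 886.32
nΣxy − ΣxΣy = 6204.24 − 6605.1 = -400.86
nΣx² − (Σx)² = 18.69 − 16.81 = 1.88; nΣy² − (Σy)² = 2686099.22 − 2595321 = 90778.22
r = -400.86 / √(1.88 × 90778.22) = -400.86 / 413.1139 ≈ -0.970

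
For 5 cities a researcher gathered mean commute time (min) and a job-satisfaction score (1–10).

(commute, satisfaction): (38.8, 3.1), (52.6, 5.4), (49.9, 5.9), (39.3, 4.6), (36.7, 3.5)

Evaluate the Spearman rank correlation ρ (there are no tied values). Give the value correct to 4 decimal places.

Rank commute: 2, 5, 4, 3, 1
Rank satisfaction: 1, 4, 5, 3, 2
d = rank(commute) − rank(satisfaction): 1, 1, -1, 0, -1; Σd² = 4
ρ = 1 − 6Σd² / [n(n²−1)] = 1 − 6×4 / (5×24) = 1 − 24/120 ≈ 0.8000

0.8000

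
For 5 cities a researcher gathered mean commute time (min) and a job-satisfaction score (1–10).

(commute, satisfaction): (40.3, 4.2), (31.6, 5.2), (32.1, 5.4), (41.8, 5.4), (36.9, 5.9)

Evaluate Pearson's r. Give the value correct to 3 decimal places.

-0.288

n = 5, Σx = 182.7, Σy = 26.1, Σx² = 6761.91, Σy² = 137.81, Σxy = 950.35
nΣxy − ΣxΣy = 4751.75 − 4768.47 = -16.72
nΣx² − (Σx)² = 33809.55 − 33379.29 = 430.26; nΣy² − (Σy)² = 689.05 − 681.21 = 7.84
r = -16.72 / √(430.26 × 7.84) = -16.72 / 58.0796 ≈ -0.288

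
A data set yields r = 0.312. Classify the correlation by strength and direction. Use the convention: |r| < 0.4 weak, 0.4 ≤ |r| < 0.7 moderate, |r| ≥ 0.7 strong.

weak positive

r = 0.312 > 0 so the relationship is positive.
|r| = 0.312, which falls in the weak range.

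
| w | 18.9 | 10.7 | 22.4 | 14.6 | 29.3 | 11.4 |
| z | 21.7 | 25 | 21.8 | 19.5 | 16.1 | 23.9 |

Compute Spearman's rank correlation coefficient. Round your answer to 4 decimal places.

Rank w: 4, 1, 5, 3, 6, 2
Rank z: 3, 6, 4, 2, 1, 5
d = rank(w) − rank(z): 1, -5, 1, 1, 5, -3; Σd² = 62
ρ = 1 − 6Σd² / [n(n²−1)] = 1 − 6×62 / (6×35) = 1 − 372/210 ≈ -0.7714

-0.7714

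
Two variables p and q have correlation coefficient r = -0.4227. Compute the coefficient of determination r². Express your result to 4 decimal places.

r² = (-0.4227)² = 0.1787

0.1787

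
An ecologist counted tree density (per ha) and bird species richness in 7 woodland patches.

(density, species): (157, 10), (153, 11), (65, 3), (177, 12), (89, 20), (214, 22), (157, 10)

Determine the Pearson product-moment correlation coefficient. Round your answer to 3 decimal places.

n = 7, Σx = 1012, Σy = 88, Σx² = 161978, Σy² = 1358, Σxy = 13630
nΣxy − ΣxΣy = 95410 − 89056 = 6354
nΣx² − (Σx)² = 1133846 − 1024144 = 109702; nΣy² − (Σy)² = 9506 − 7744 = 1762
r = 6354 / √(109702 × 1762) = 6354 / 13903.0545 ≈ 0.457

0.457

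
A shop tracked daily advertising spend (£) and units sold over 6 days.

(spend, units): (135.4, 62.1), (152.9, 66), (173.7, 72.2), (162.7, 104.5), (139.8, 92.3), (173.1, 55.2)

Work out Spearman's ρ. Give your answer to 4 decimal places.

Rank spend: 1, 3, 6, 4, 2, 5
Rank units: 2, 3, 4, 6, 5, 1
d = rank(spend) − rank(units): -1, 0, 2, -2, -3, 4; Σd² = 34
ρ = 1 − 6Σd² / [n(n²−1)] = 1 − 6×34 / (6×35) = 1 − 204/210 ≈ 0.0286

0.0286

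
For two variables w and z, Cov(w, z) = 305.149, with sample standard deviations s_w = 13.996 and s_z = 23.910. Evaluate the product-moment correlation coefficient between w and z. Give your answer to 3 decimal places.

0.912

r = Cov(w,z) / (s_w · s_z) = 305.149 / (13.996 × 23.910)
  = 305.149 / 334.6444 ≈ 0.912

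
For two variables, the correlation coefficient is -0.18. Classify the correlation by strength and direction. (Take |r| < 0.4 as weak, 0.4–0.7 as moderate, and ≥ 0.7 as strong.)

weak negative

r = -0.18 < 0 so the relationship is negative.
|r| = 0.18, which falls in the weak range.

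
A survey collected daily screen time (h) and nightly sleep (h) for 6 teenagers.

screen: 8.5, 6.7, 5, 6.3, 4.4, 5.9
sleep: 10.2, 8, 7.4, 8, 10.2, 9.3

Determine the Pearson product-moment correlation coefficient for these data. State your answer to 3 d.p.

0.203

n = 6, Σx = 36.8, Σy = 53.1, Σx² = 236, Σy² = 477.33, Σxy = 327.45
nΣxy − ΣxΣy = 1964.7 − 1954.08 = 10.62
nΣx² − (Σx)² = 1416 − 1354.24 = 61.76; nΣy² − (Σy)² = 2863.98 − 2819.61 = 44.37
r = 10.62 / √(61.76 × 44.37) = 10.62 / 52.3478 ≈ 0.203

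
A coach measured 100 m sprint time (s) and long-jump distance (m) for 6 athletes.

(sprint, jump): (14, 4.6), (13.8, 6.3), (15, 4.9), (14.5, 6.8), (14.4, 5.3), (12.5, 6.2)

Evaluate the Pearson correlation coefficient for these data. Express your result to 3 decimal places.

-0.340

n = 6, Σx = 84.2, Σy = 34.1, Σx² = 1185.3, Σy² = 197.63, Σxy = 477.26
nΣxy − ΣxΣy = 2863.56 − 2871.22 = -7.66
nΣx² − (Σx)² = 7111.8 − 7089.64 = 22.16; nΣy² − (Σy)² = 1185.78 − 1162.81 = 22.97
r = -7.66 / √(22.16 × 22.97) = -7.66 / 22.5614 ≈ -0.340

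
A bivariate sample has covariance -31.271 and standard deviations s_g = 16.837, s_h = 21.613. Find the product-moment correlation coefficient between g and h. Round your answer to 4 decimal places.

r = Cov(g,h) / (s_g · s_h) = -31.271 / (16.837 × 21.613)
  = -31.271 / 363.8981 ≈ -0.0859

-0.0859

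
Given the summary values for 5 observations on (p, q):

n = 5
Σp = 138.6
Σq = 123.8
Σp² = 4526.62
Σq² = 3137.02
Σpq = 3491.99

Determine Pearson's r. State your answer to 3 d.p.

0.272

r = (nΣpq − ΣpΣq) / √[(nΣp² − (Σp)²)(nΣq² − (Σq)²)]
Numerator: 5×3491.99 − 138.6×123.8 = 301.27
Denominator: √[(22633.1 − 19209.96)(15685.1 − 15326.44)] = √[3423.14 × 358.66] = 1108.0358
r = 301.27 / 1108.0358 ≈ 0.272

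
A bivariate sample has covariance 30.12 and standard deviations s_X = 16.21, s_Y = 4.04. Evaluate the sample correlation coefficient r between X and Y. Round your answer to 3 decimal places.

r = Cov(X,Y) / (s_X · s_Y) = 30.12 / (16.21 × 4.04)
  = 30.12 / 65.4884 ≈ 0.460

0.460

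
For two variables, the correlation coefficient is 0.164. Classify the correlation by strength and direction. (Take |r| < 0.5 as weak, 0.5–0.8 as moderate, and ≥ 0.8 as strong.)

r = 0.164 > 0 so the relationship is positive.
|r| = 0.164, which falls in the weak range.

weak positive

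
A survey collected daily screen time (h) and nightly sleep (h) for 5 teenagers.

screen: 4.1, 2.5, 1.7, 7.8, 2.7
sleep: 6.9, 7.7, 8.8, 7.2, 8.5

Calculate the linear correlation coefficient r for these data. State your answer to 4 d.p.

-0.6843

n = 5, Σx = 18.8, Σy = 39.1, Σx² = 94.08, Σy² = 308.43, Σxy = 141.61
nΣxy − ΣxΣy = 708.05 − 735.08 = -27.03
nΣx² − (Σx)² = 470.4 − 353.44 = 116.96; nΣy² − (Σy)² = 1542.15 − 1528.81 = 13.34
r = -27.03 / √(116.96 × 13.34) = -27.03 / 39.5000 ≈ -0.6843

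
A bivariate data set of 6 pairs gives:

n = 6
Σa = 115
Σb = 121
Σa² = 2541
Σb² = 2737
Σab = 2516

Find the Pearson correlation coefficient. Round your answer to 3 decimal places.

r = (nΣab − ΣaΣb) / √[(nΣa² − (Σa)²)(nΣb² − (Σb)²)]
Numerator: 6×2516 − 115×121 = 1181
Denominator: √[(15246 − 13225)(16422 − 14641)] = √[2021 × 1781] = 1897.2087
r = 1181 / 1897.2087 ≈ 0.622

0.622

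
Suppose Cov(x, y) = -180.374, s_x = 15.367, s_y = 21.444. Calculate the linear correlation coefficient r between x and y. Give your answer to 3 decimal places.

-0.547

r = Cov(x,y) / (s_x · s_y) = -180.374 / (15.367 × 21.444)
  = -180.374 / 329.5299 ≈ -0.547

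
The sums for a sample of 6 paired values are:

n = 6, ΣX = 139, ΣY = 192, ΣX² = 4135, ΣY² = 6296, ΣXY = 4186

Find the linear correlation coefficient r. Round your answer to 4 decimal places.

-0.7026

r = (nΣXY − ΣXΣY) / √[(nΣX² − (ΣX)²)(nΣY² − (ΣY)²)]
Numerator: 6×4186 − 139×192 = -1572
Denominator: √[(24810 − 19321)(37776 − 36864)] = √[5489 × 912] = 2237.4021
r = -1572 / 2237.4021 ≈ -0.7026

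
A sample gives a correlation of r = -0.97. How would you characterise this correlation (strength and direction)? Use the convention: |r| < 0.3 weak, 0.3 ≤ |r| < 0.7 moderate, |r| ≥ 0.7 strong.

r = -0.97 < 0 so the relationship is negative.
|r| = 0.97, which falls in the strong range.

strong negative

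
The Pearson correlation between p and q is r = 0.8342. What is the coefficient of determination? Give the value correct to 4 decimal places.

0.6959

r² = (0.8342)² = 0.6959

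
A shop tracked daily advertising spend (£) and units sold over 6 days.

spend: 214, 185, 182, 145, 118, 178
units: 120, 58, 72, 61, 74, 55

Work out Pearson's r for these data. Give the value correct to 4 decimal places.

0.4756

n = 6, Σx = 1022, Σy = 440, Σx² = 179778, Σy² = 35170, Σxy = 76881
nΣxy − ΣxΣy = 461286 − 449680 = 11606
nΣx² − (Σx)² = 1078668 − 1044484 = 34184; nΣy² − (Σy)² = 211020 − 193600 = 17420
r = 11606 / √(34184 × 17420) = 11606 / 24402.5671 ≈ 0.4756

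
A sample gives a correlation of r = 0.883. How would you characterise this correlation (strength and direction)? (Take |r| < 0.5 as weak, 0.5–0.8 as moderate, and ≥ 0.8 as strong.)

strong positive

r = 0.883 > 0 so the relationship is positive.
|r| = 0.883, which falls in the strong range.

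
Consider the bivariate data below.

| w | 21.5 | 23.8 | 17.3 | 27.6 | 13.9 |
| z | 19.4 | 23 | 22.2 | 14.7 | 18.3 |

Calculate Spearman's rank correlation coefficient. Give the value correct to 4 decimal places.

-0.1000

Rank w: 3, 4, 2, 5, 1
Rank z: 3, 5, 4, 1, 2
d = rank(w) − rank(z): 0, -1, -2, 4, -1; Σd² = 22
ρ = 1 − 6Σd² / [n(n²−1)] = 1 − 6×22 / (5×24) = 1 − 132/120 ≈ -0.1000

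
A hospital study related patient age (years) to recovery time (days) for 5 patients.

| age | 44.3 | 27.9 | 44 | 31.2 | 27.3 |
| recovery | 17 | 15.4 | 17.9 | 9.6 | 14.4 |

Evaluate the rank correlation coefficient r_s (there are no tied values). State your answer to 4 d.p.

0.6000

Rank age: 5, 2, 4, 3, 1
Rank recovery: 4, 3, 5, 1, 2
d = rank(age) − rank(recovery): 1, -1, -1, 2, -1; Σd² = 8
ρ = 1 − 6Σd² / [n(n²−1)] = 1 − 6×8 / (5×24) = 1 − 48/120 ≈ 0.6000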